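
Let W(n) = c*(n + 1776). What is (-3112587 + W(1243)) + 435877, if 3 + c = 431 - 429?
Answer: -2679729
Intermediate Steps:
c = -1 (c = -3 + (431 - 429) = -3 + 2 = -1)
W(n) = -1776 - n (W(n) = -(n + 1776) = -(1776 + n) = -1776 - n)
(-3112587 + W(1243)) + 435877 = (-3112587 + (-1776 - 1*1243)) + 435877 = (-3112587 + (-1776 - 1243)) + 435877 = (-3112587 - 3019) + 435877 = -3115606 + 435877 = -2679729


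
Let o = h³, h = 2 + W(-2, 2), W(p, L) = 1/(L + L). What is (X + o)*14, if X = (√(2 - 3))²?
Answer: 4655/32 ≈ 145.47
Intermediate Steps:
W(p, L) = 1/(2*L)
h = 9/4 (h = 2 + (½)/2 = 2 + (½)*(½) = 2 + ¼ = 9/4 ≈ 2.2500)
X = -1 (X = (√(-1))² = I² = -1)
o = 729/64 (o = (9/4)³ = 729/64 ≈ 11.391)
(X + o)*14 = (-1 + 729/64)*14 = (665/64)*14 = 4655/32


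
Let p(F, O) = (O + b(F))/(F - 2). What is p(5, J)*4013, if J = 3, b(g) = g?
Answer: 32104/3 ≈ 10701.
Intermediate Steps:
p(F, O) = (F + O)/(-2 + F) (p(F, O) = (O + F)/(F - 2) = (F + O)/(-2 + F))
p(5, J)*4013 = ((5 + 3)/(-2 + 5))*4013 = (8/3)*4013 = 32104/3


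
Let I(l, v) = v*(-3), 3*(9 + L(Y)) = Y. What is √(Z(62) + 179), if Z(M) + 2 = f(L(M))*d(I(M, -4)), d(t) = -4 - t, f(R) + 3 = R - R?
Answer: 15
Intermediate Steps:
L(Y) = -9 + Y/3
f(R) = -3 (f(R) = -3 + (R - R) = -3 + 0 = -3)
I(l, v) = -3*v
Z(M) = 46 (Z(M) = -2 - 3*(-4 - (-3)*(-4)) = -2 - 3*(-4 - 1*12) = -2 - 3*(-4 - 12) = -2 - 3*(-16) = -2 + 48 = 46)
√(Z(62) + 179) = √(46 + 179) = √225 = 15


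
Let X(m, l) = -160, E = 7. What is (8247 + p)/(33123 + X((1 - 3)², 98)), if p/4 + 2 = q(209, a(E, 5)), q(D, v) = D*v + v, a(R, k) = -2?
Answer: 937/4709 ≈ 0.19898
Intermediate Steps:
q(D, v) = v + D*v
p = -1688 (p = -8 + 4*(-2*(1 + 209)) = -8 + 4*(-2*210) = -8 + 4*(-420) = -8 - 1680 = -1688)
(8247 + p)/(33123 + X((1 - 3)², 98)) = (8247 - 1688)/(33123 - 160) = 6559/32963 = 6559*(1/32963) = 937/4709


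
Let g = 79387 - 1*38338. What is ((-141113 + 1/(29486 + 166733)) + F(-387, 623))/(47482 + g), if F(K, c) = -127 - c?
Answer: -27836215996/17371464289 ≈ -1.6024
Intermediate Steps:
g = 41049 (g = 79387 - 38338 = 41049)
((-141113 + 1/(29486 + 166733)) + F(-387, 623))/(47482 + g) = ((-141113 + 1/(29486 + 166733)) + (-127 - 1*623))/(47482 + 41049) = ((-141113 + 1/196219) + (-127 - 623))/88531 = ((-141113 + 1/196219) - 750)*(1/88531) = (-27689051746/196219 - 750)*(1/88531) = -27836215996/196219*1/88531 = -27836215996/17371464289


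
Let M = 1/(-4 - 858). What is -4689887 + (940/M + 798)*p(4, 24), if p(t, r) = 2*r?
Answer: -43545023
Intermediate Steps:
M = -1/862 (M = 1/(-862) = -1/862 ≈ -0.0011601)
-4689887 + (940/M + 798)*p(4, 24) = -4689887 + (940/(-1/862) + 798)*(2*24) = -4689887 + (940*(-862) + 798)*48 = -4689887 + (-810280 + 798)*48 = -4689887 - 809482*48 = -4689887 - 38855136 = -43545023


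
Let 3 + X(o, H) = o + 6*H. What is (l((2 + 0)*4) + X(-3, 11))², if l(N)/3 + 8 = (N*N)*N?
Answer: 2471184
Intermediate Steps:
l(N) = -24 + 3*N³ (l(N) = -24 + 3*((N*N)*N) = -24 + 3*(N²*N) = -24 + 3*N³)
X(o, H) = -3 + o + 6*H (X(o, H) = -3 + (o + 6*H) = -3 + o + 6*H)
(l((2 + 0)*4) + X(-3, 11))² = ((-24 + 3*((2 + 0)*4)³) + (-3 - 3 + 6*11))² = ((-24 + 3*(2*4)³) + (-3 - 3 + 66))² = ((-24 + 3*8³) + 60)² = ((-24 + 3*512) + 60)² = ((-24 + 1536) + 60)² = (1512 + 60)² = 1572² = 2471184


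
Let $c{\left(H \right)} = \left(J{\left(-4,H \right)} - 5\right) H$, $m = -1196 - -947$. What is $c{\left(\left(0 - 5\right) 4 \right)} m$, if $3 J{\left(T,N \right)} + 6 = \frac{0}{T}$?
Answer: $-34860$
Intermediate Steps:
$m = -249$ ($m = -1196 + 947 = -249$)
$J{\left(T,N \right)} = -2$ ($J{\left(T,N \right)} = -2 + \frac{0 \frac{1}{T}}{3} = -2 + \frac{1}{3} \cdot 0 = -2 + 0 = -2$)
$c{\left(H \right)} = - 7 H$ ($c{\left(H \right)} = \left(-2 - 5\right) H = - 7 H$)
$c{\left(\left(0 - 5\right) 4 \right)} m = - 7 \left(0 - 5\right) 4 \left(-249\right) = - 7 \left(\left(-5\right) 4\right) \left(-249\right) = \left(-7\right) \left(-20\right) \left(-249\right) = 140 \left(-249\right) = -34860$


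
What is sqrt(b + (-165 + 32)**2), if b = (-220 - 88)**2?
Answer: 7*sqrt(2297) ≈ 335.49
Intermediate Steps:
b = 94864 (b = (-308)**2 = 94864)
sqrt(b + (-165 + 32)**2) = sqrt(94864 + (-165 + 32)**2) = sqrt(94864 + (-133)**2) = sqrt(94864 + 17689) = sqrt(112553) = 7*sqrt(2297)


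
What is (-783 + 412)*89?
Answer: -33019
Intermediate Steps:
(-783 + 412)*89 = -371*89 = -33019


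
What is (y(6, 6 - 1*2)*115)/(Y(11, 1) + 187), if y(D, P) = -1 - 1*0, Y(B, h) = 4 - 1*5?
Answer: -115/186 ≈ -0.61828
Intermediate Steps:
Y(B, h) = -1 (Y(B, h) = 4 - 5 = -1)
y(D, P) = -1 (y(D, P) = -1 + 0 = -1)
(y(6, 6 - 1*2)*115)/(Y(11, 1) + 187) = (-1*115)/(-1 + 187) = -115/186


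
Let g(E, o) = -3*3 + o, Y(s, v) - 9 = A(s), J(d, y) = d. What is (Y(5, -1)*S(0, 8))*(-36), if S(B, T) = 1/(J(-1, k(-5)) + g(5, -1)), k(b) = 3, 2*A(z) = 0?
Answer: 324/11 ≈ 29.455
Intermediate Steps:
A(z) = 0 (A(z) = (½)*0 = 0)
Y(s, v) = 9 (Y(s, v) = 9 + 0 = 9)
g(E, o) = -9 + o
S(B, T) = -1/11 (S(B, T) = 1/(-1 + (-9 - 1)) = 1/(-1 - 10) = 1/(-11) = -1/11)
(Y(5, -1)*S(0, 8))*(-36) = (9*(-1/11))*(-36) = -9/11*(-36) = 324/11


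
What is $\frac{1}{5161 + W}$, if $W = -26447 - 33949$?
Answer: $- \frac{1}{55235} \approx -1.8104 \cdot 10^{-5}$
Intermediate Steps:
$W = -60396$ ($W = -26447 - 33949 = -60396$)
$\frac{1}{5161 + W} = \frac{1}{5161 - 60396} = \frac{1}{-55235} = - \frac{1}{55235}$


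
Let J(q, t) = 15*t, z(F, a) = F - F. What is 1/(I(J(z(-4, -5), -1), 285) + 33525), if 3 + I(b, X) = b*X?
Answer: 1/29247 ≈ 3.4192e-5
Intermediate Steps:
z(F, a) = 0
I(b, X) = -3 + X*b (I(b, X) = -3 + b*X = -3 + X*b)
1/(I(J(z(-4, -5), -1), 285) + 33525) = 1/((-3 + 285*(15*(-1))) + 33525) = 1/((-3 + 285*(-15)) + 33525) = 1/((-3 - 4275) + 33525) = 1/(-4278 + 33525) = 1/29247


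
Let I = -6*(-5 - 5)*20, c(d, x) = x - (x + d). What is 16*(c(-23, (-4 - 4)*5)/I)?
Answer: 23/75 ≈ 0.30667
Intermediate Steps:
c(d, x) = -d (c(d, x) = x - (d + x) = x + (-d - x) = -d)
I = 1200 (I = -6*(-10)*20 = 60*20 = 1200)
16*(c(-23, (-4 - 4)*5)/I) = 16*(-1*(-23)/1200) = 16*(23*(1/1200)) = 16*(23/1200) = 23/75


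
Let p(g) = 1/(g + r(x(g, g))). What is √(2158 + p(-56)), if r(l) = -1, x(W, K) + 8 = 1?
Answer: √7011285/57 ≈ 46.454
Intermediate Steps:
x(W, K) = -7 (x(W, K) = -8 + 1 = -7)
p(g) = 1/(-1 + g) (p(g) = 1/(g - 1) = 1/(-1 + g))
√(2158 + p(-56)) = √(2158 + 1/(-1 - 56)) = √(2158 + 1/(-57)) = √(2158 - 1/57) = √(123005/57) = √7011285/57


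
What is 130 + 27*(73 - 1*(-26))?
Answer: 2803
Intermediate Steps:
130 + 27*(73 - 1*(-26)) = 130 + 27*(73 + 26) = 130 + 27*99 = 130 + 2673 = 2803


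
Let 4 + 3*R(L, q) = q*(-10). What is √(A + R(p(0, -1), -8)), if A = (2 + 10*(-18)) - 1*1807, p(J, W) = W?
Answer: I*√17637/3 ≈ 44.268*I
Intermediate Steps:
R(L, q) = -4/3 - 10*q/3 (R(L, q) = -4/3 + (q*(-10))/3 = -4/3 + (-10*q)/3 = -4/3 - 10*q/3)
A = -1985 (A = (2 - 180) - 1807 = -178 - 1807 = -1985)
√(A + R(p(0, -1), -8)) = √(-1985 + (-4/3 - 10/3*(-8))) = √(-1985 + (-4/3 + 80/3)) = √(-1985 + 76/3) = √(-5879/3) = I*√17637/3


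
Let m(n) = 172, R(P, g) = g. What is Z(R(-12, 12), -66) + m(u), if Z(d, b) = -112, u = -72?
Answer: 60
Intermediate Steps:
Z(R(-12, 12), -66) + m(u) = -112 + 172 = 60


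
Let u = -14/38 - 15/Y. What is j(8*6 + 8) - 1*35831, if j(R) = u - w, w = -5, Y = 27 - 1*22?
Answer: -680758/19 ≈ -35829.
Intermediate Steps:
Y = 5 (Y = 27 - 22 = 5)
u = -64/19 (u = -14/38 - 15/5 = -14*1/38 - 15*⅕ = -7/19 - 3 = -64/19 ≈ -3.3684)
j(R) = 31/19 (j(R) = -64/19 - 1*(-5) = -64/19 + 5 = 31/19)
j(8*6 + 8) - 1*35831 = 31/19 - 1*35831 = 31/19 - 35831 = -680758/19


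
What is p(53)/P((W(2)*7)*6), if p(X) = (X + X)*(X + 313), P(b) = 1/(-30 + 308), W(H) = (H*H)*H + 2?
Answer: 10785288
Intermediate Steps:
W(H) = 2 + H³ (W(H) = H²*H + 2 = H³ + 2 = 2 + H³)
P(b) = 1/278
p(X) = 2*X*(313 + X) (p(X) = (2*X)*(313 + X) = 2*X*(313 + X))
p(53)/P((W(2)*7)*6) = (2*53*(313 + 53))/(1/278) = (2*53*366)*278 = 38796*278 = 10785288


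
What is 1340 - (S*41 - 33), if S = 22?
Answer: 471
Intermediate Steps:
1340 - (S*41 - 33) = 1340 - (22*41 - 33) = 1340 - (902 - 33) = 1340 - 1*869 = 1340 - 869 = 471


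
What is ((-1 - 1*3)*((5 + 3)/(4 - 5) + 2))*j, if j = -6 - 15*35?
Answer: -12744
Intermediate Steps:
j = -531 (j = -6 - 525 = -531)
((-1 - 1*3)*((5 + 3)/(4 - 5) + 2))*j = ((-1 - 1*3)*((5 + 3)/(4 - 5) + 2))*(-531) = ((-1 - 3)*(8/(-1) + 2))*(-531) = -4*(8*(-1) + 2)*(-531) = -4*(-8 + 2)*(-531) = -4*(-6)*(-531) = 24*(-531) = -12744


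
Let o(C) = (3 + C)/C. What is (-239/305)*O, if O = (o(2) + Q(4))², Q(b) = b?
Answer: -40391/1220 ≈ -33.107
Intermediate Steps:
o(C) = (3 + C)/C
O = 169/4 (O = ((3 + 2)/2 + 4)² = ((½)*5 + 4)² = (5/2 + 4)² = (13/2)² = 169/4 ≈ 42.250)
(-239/305)*O = -239/305*(169/4) = -239*1/305*(169/4) = -239/305*169/4 = -40391/1220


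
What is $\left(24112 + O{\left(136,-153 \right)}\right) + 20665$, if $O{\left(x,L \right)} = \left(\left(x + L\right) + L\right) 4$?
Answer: $44097$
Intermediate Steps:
$O{\left(x,L \right)} = 4 x + 8 L$ ($O{\left(x,L \right)} = \left(\left(L + x\right) + L\right) 4 = \left(x + 2 L\right) 4 = 4 x + 8 L$)
$\left(24112 + O{\left(136,-153 \right)}\right) + 20665 = \left(24112 + \left(4 \cdot 136 + 8 \left(-153\right)\right)\right) + 20665 = \left(24112 + \left(544 - 1224\right)\right) + 20665 = \left(24112 - 680\right) + 20665 = 23432 + 20665 = 44097$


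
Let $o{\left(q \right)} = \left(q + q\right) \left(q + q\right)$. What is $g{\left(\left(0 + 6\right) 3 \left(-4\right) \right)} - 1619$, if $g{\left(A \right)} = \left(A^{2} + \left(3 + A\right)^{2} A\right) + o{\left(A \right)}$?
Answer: $-318491$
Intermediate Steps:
$o{\left(q \right)} = 4 q^{2}$ ($o{\left(q \right)} = 2 q 2 q = 4 q^{2}$)
$g{\left(A \right)} = 5 A^{2} + A \left(3 + A\right)^{2}$ ($g{\left(A \right)} = \left(A^{2} + \left(3 + A\right)^{2} A\right) + 4 A^{2} = \left(A^{2} + A \left(3 + A\right)^{2}\right) + 4 A^{2} = 5 A^{2} + A \left(3 + A\right)^{2}$)
$g{\left(\left(0 + 6\right) 3 \left(-4\right) \right)} - 1619 = \left(0 + 6\right) 3 \left(-4\right) \left(\left(3 + \left(0 + 6\right) 3 \left(-4\right)\right)^{2} + 5 \left(0 + 6\right) 3 \left(-4\right)\right) - 1619 = 6 \cdot 3 \left(-4\right) \left(\left(3 + 6 \cdot 3 \left(-4\right)\right)^{2} + 5 \cdot 6 \cdot 3 \left(-4\right)\right) - 1619 = 18 \left(-4\right) \left(\left(3 + 18 \left(-4\right)\right)^{2} + 5 \cdot 18 \left(-4\right)\right) - 1619 = - 72 \left(\left(3 - 72\right)^{2} + 5 \left(-72\right)\right) - 1619 = - 72 \left(\left(-69\right)^{2} - 360\right) - 1619 = - 72 \left(4761 - 360\right) - 1619 = \left(-72\right) 4401 - 1619 = -316872 - 1619 = -318491$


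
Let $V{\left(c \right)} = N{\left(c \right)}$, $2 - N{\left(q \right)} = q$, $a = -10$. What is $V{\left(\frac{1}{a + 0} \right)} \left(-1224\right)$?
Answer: $- \frac{12852}{5} \approx -2570.4$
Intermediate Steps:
$N{\left(q \right)} = 2 - q$
$V{\left(c \right)} = 2 - c$
$V{\left(\frac{1}{a + 0} \right)} \left(-1224\right) = \left(2 - \frac{1}{-10 + 0}\right) \left(-1224\right) = \left(2 - \frac{1}{-10}\right) \left(-1224\right) = \left(2 - - \frac{1}{10}\right) \left(-1224\right) = \left(2 + \frac{1}{10}\right) \left(-1224\right) = \frac{21}{10} \left(-1224\right) = - \frac{12852}{5}$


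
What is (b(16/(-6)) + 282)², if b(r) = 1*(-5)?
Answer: 76729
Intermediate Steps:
b(r) = -5
(b(16/(-6)) + 282)² = (-5 + 282)² = 277² = 76729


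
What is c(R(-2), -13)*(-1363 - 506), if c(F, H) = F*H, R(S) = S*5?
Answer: -242970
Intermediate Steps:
R(S) = 5*S
c(R(-2), -13)*(-1363 - 506) = ((5*(-2))*(-13))*(-1363 - 506) = -10*(-13)*(-1869) = 130*(-1869) = -242970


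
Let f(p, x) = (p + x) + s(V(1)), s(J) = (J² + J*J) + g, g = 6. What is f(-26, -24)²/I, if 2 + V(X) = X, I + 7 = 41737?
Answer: 294/6955 ≈ 0.042272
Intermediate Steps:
I = 41730 (I = -7 + 41737 = 41730)
V(X) = -2 + X
s(J) = 6 + 2*J² (s(J) = (J² + J*J) + 6 = (J² + J²) + 6 = 2*J² + 6 = 6 + 2*J²)
f(p, x) = 8 + p + x (f(p, x) = (p + x) + (6 + 2*(-2 + 1)²) = (p + x) + (6 + 2*(-1)²) = (p + x) + (6 + 2*1) = (p + x) + (6 + 2) = (p + x) + 8 = 8 + p + x)
f(-26, -24)²/I = (8 - 26 - 24)²/41730 = (-42)²*(1/41730) = 1764*(1/41730) = 294/6955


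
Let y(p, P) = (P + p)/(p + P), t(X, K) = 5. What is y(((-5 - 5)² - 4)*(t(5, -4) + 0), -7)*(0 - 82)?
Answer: -82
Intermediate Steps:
y(p, P) = 1 (y(p, P) = (P + p)/(P + p) = 1)
y(((-5 - 5)² - 4)*(t(5, -4) + 0), -7)*(0 - 82) = 1*(0 - 82) = 1*(-82) = -82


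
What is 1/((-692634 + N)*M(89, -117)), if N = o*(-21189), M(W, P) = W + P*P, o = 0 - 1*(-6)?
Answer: -1/11294763504 ≈ -8.8537e-11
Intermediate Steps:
o = 6 (o = 0 + 6 = 6)
M(W, P) = W + P**2
N = -127134 (N = 6*(-21189) = -127134)
1/((-692634 + N)*M(89, -117)) = 1/((-692634 - 127134)*(89 + (-117)**2)) = 1/((-819768)*(89 + 13689)) = -1/819768/13778 = -1/819768*1/13778 = -1/11294763504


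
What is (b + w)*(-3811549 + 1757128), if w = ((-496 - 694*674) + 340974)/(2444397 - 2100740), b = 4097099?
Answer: -2892617831791915065/343657 ≈ -8.4172e+12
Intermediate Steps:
w = -127278/343657 (w = ((-496 - 467756) + 340974)/343657 = (-468252 + 340974)*(1/343657) = -127278*1/343657 = -127278/343657 ≈ -0.37036)
(b + w)*(-3811549 + 1757128) = (4097099 - 127278/343657)*(-3811549 + 1757128) = (1407996623765/343657)*(-2054421) = -2892617831791915065/343657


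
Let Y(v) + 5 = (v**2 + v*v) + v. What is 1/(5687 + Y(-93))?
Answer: 1/22887 ≈ 4.3693e-5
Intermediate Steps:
Y(v) = -5 + v + 2*v**2 (Y(v) = -5 + ((v**2 + v*v) + v) = -5 + ((v**2 + v**2) + v) = -5 + (2*v**2 + v) = -5 + (v + 2*v**2) = -5 + v + 2*v**2)
1/(5687 + Y(-93)) = 1/(5687 + (-5 - 93 + 2*(-93)**2)) = 1/(5687 + (-5 - 93 + 2*8649)) = 1/(5687 + (-5 - 93 + 17298)) = 1/(5687 + 17200) = 1/22887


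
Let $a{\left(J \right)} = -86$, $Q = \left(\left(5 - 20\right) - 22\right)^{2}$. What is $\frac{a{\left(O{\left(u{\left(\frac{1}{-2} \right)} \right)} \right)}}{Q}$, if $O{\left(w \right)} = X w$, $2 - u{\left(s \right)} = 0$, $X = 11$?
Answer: $- \frac{86}{1369} \approx -0.06282$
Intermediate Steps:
$u{\left(s \right)} = 2$ ($u{\left(s \right)} = 2 - 0 = 2 + 0 = 2$)
$O{\left(w \right)} = 11 w$
$Q = 1369$ ($Q = \left(\left(5 - 20\right) - 22\right)^{2} = \left(-15 - 22\right)^{2} = \left(-37\right)^{2} = 1369$)
$\frac{a{\left(O{\left(u{\left(\frac{1}{-2} \right)} \right)} \right)}}{Q} = - \frac{86}{1369}$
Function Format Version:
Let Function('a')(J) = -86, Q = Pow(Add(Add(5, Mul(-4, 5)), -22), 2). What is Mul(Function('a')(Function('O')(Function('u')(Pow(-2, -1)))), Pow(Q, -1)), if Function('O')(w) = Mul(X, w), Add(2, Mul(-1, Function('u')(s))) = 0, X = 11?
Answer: Rational(-86, 1369) ≈ -0.062820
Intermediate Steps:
Function('u')(s) = 2 (Function('u')(s) = Add(2, Mul(-1, 0)) = Add(2, 0) = 2)
Function('O')(w) = Mul(11, w)
Q = 1369 (Q = Pow(Add(Add(5, -20), -22), 2) = Pow(Add(-15, -22), 2) = Pow(-37, 2) = 1369)
Mul(Function('a')(Function('O')(Function('u')(Pow(-2, -1)))), Pow(Q, -1)) = Mul(-86, Pow(1369, -1)) = Mul(-86, Rational(1, 1369)) = Rational(-86, 1369)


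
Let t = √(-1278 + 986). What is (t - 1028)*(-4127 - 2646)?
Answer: 6962644 - 13546*I*√73 ≈ 6.9626e+6 - 1.1574e+5*I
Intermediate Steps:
t = 2*I*√73 (t = √(-292) = 2*I*√73 ≈ 17.088*I)
(t - 1028)*(-4127 - 2646) = (2*I*√73 - 1028)*(-4127 - 2646) = (-1028 + 2*I*√73)*(-6773) = 6962644 - 13546*I*√73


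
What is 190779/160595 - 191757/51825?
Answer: -1393872916/554855725 ≈ -2.5121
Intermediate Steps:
190779/160595 - 191757/51825 = 190779*(1/160595) - 191757*1/51825 = 190779/160595 - 63919/17275 = -1393872916/554855725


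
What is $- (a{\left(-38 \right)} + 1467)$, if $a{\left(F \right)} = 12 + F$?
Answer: $-1441$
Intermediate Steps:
$- (a{\left(-38 \right)} + 1467) = - (\left(12 - 38\right) + 1467) = - (-26 + 1467) = \left(-1\right) 1441 = -1441$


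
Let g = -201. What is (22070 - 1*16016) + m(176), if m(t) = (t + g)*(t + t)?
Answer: -2746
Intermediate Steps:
m(t) = 2*t*(-201 + t) (m(t) = (t - 201)*(t + t) = (-201 + t)*(2*t) = 2*t*(-201 + t))
(22070 - 1*16016) + m(176) = (22070 - 1*16016) + 2*176*(-201 + 176) = (22070 - 16016) + 2*176*(-25) = 6054 - 8800 = -2746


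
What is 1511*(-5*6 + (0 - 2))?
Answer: -48352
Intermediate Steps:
1511*(-5*6 + (0 - 2)) = 1511*(-30 - 2) = 1511*(-32) = -48352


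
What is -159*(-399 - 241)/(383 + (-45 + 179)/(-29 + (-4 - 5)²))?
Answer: 529152/2005 ≈ 263.92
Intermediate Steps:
-159*(-399 - 241)/(383 + (-45 + 179)/(-29 + (-4 - 5)²)) = -159*(-640/(383 + 134/(-29 + (-9)²))) = -159*(-640/(383 + 134/(-29 + 81))) = -159*(-640/(383 + 134/52)) = -159*(-640/(383 + 134*(1/52))) = -159*(-640/(383 + 67/26)) = -159/((10025/26)*(-1/640)) = -159/(-2005/3328) = -159*(-3328/2005) = 529152/2005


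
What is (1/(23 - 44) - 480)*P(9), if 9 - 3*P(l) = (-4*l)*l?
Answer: -372997/7 ≈ -53285.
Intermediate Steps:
P(l) = 3 + 4*l**2/3 (P(l) = 3 - (-4*l)*l/3 = 3 - (-4)*l**2/3 = 3 + 4*l**2/3)
(1/(23 - 44) - 480)*P(9) = (1/(23 - 44) - 480)*(3 + (4/3)*9**2) = (1/(-21) - 480)*(3 + (4/3)*81) = (-1/21 - 480)*(3 + 108) = -10081/21*111 = -372997/7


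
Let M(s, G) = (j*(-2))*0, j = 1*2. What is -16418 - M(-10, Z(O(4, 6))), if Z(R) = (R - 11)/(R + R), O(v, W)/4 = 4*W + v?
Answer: -16418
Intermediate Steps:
j = 2
O(v, W) = 4*v + 16*W (O(v, W) = 4*(4*W + v) = 4*(v + 4*W) = 4*v + 16*W)
Z(R) = (-11 + R)/(2*R) (Z(R) = (-11 + R)/((2*R)) = (-11 + R)*(1/(2*R)) = (-11 + R)/(2*R))
M(s, G) = 0 (M(s, G) = (2*(-2))*0 = -4*0 = 0)
-16418 - M(-10, Z(O(4, 6))) = -16418 - 1*0 = -16418 + 0 = -16418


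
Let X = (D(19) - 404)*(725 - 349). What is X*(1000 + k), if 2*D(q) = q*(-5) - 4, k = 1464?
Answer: -420151424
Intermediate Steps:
D(q) = -2 - 5*q/2 (D(q) = (q*(-5) - 4)/2 = (-5*q - 4)/2 = (-4 - 5*q)/2 = -2 - 5*q/2)
X = -170516 (X = ((-2 - 5/2*19) - 404)*(725 - 349) = ((-2 - 95/2) - 404)*376 = (-99/2 - 404)*376 = -907/2*376 = -170516)
X*(1000 + k) = -170516*(1000 + 1464) = -170516*2464 = -420151424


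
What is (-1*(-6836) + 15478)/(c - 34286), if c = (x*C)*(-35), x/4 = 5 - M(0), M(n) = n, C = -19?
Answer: -11157/10493 ≈ -1.0633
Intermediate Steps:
x = 20 (x = 4*(5 - 1*0) = 4*(5 + 0) = 4*5 = 20)
c = 13300 (c = (20*(-19))*(-35) = -380*(-35) = 13300)
(-1*(-6836) + 15478)/(c - 34286) = (-1*(-6836) + 15478)/(13300 - 34286) = (6836 + 15478)/(-20986) = 22314*(-1/20986) = -11157/10493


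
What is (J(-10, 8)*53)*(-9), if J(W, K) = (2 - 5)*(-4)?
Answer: -5724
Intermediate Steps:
J(W, K) = 12 (J(W, K) = -3*(-4) = 12)
(J(-10, 8)*53)*(-9) = (12*53)*(-9) = 636*(-9) = -5724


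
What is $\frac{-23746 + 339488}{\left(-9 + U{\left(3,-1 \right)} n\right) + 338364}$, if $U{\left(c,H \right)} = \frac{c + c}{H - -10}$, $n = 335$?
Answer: $\frac{135318}{145105} \approx 0.93255$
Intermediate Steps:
$U{\left(c,H \right)} = \frac{2 c}{10 + H}$ ($U{\left(c,H \right)} = \frac{2 c}{H + 10} = \frac{2 c}{10 + H}$)
$\frac{-23746 + 339488}{\left(-9 + U{\left(3,-1 \right)} n\right) + 338364} = \frac{-23746 + 339488}{\left(-9 + 2 \cdot 3 \frac{1}{10 - 1} \cdot 335\right) + 338364} = \frac{315742}{\left(-9 + 2 \cdot 3 \cdot \frac{1}{9} \cdot 335\right) + 338364} = \frac{315742}{\left(-9 + \frac{2}{3} \cdot 335\right) + 338364} = \frac{315742}{\left(-9 + \frac{670}{3}\right) + 338364} = \frac{315742}{\frac{643}{3} + 338364} = \frac{315742}{\frac{1015735}{3}} = 315742 \cdot \frac{3}{1015735} = \frac{135318}{145105}$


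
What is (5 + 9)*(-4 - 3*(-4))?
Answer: 112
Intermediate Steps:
(5 + 9)*(-4 - 3*(-4)) = 14*(-4 + 12) = 14*8 = 112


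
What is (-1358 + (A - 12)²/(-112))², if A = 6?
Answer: 1446509089/784 ≈ 1.8450e+6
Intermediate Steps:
(-1358 + (A - 12)²/(-112))² = (-1358 + (6 - 12)²/(-112))² = (-1358 + (-6)²*(-1/112))² = (-1358 + 36*(-1/112))² = (-1358 - 9/28)² = (-38033/28)² = 1446509089/784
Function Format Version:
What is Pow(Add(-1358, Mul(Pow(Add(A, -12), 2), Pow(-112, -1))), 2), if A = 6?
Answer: Rational(1446509089, 784) ≈ 1.8450e+6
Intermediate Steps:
Pow(Add(-1358, Mul(Pow(Add(A, -12), 2), Pow(-112, -1))), 2) = Pow(Add(-1358, Mul(Pow(Add(6, -12), 2), Pow(-112, -1))), 2) = Pow(Add(-1358, Mul(Pow(-6, 2), Rational(-1, 112))), 2) = Pow(Add(-1358, Mul(36, Rational(-1, 112))), 2) = Pow(Add(-1358, Rational(-9, 28)), 2) = Pow(Rational(-38033, 28), 2) = Rational(1446509089, 784)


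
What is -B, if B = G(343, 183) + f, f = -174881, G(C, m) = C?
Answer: 174538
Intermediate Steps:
B = -174538 (B = 343 - 174881 = -174538)
-B = -1*(-174538) = 174538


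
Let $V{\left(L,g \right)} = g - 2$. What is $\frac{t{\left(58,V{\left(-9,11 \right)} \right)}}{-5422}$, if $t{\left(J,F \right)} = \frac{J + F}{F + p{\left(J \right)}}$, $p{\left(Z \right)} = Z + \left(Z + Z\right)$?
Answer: $- \frac{67}{992226} \approx -6.7525 \cdot 10^{-5}$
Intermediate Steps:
$V{\left(L,g \right)} = -2 + g$ ($V{\left(L,g \right)} = g - 2 = -2 + g$)
$p{\left(Z \right)} = 3 Z$ ($p{\left(Z \right)} = Z + 2 Z = 3 Z$)
$t{\left(J,F \right)} = \frac{F + J}{F + 3 J}$ ($t{\left(J,F \right)} = \frac{J + F}{F + 3 J} = \frac{F + J}{F + 3 J}$)
$\frac{t{\left(58,V{\left(-9,11 \right)} \right)}}{-5422} = \frac{\frac{1}{\left(-2 + 11\right) + 3 \cdot 58} \left(\left(-2 + 11\right) + 58\right)}{-5422} = \frac{9 + 58}{9 + 174} \left(- \frac{1}{5422}\right) = \frac{1}{183} \cdot 67 \left(- \frac{1}{5422}\right) = \frac{67}{183} \left(- \frac{1}{5422}\right) = - \frac{67}{992226}$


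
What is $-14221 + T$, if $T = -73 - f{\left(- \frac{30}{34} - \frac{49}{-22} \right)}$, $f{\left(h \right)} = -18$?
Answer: $-14276$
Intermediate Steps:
$T = -55$ ($T = -73 - -18 = -73 + 18 = -55$)
$-14221 + T = -14221 - 55 = -14276$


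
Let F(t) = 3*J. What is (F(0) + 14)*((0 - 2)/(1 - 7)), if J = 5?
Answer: 29/3 ≈ 9.6667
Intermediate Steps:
F(t) = 15 (F(t) = 3*5 = 15)
(F(0) + 14)*((0 - 2)/(1 - 7)) = (15 + 14)*((0 - 2)/(1 - 7)) = 29*(-2/(-6)) = 29*(-2*(-1/6)) = 29*(1/3) = 29/3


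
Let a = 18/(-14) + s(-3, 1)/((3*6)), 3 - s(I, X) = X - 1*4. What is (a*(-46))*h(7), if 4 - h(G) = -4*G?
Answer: 29440/21 ≈ 1401.9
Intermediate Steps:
s(I, X) = 7 - X (s(I, X) = 3 - (X - 1*4) = 3 - (X - 4) = 3 - (-4 + X) = 3 + (4 - X) = 7 - X)
a = -20/21 (a = 18/(-14) + (7 - 1*1)/((3*6)) = 18*(-1/14) + (7 - 1)/18 = -9/7 + 6*(1/18) = -9/7 + ⅓ = -20/21 ≈ -0.95238)
h(G) = 4 + 4*G (h(G) = 4 - (-4)*G = 4 + 4*G)
(a*(-46))*h(7) = (-20/21*(-46))*(4 + 4*7) = 920*(4 + 28)/21 = (920/21)*32 = 29440/21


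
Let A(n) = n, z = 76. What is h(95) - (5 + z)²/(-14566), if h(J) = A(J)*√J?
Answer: 6561/14566 + 95*√95 ≈ 926.40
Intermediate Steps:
h(J) = J^(3/2) (h(J) = J*√J = J^(3/2))
h(95) - (5 + z)²/(-14566) = 95^(3/2) - (5 + 76)²/(-14566) = 95*√95 - 81²*(-1)/14566 = 95*√95 - 6561*(-1)/14566 = 95*√95 - 1*(-6561/14566) = 95*√95 + 6561/14566 = 6561/14566 + 95*√95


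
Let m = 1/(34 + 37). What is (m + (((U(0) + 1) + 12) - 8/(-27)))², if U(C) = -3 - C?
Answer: 390655225/3674889 ≈ 106.30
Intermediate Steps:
m = 1/71 ≈ 0.014085
(m + (((U(0) + 1) + 12) - 8/(-27)))² = (1/71 + ((((-3 - 1*0) + 1) + 12) - 8/(-27)))² = (1/71 + ((((-3 + 0) + 1) + 12) - 8*(-1/27)))² = (1/71 + (((-3 + 1) + 12) + 8/27))² = (1/71 + ((-2 + 12) + 8/27))² = (1/71 + (10 + 8/27))² = (1/71 + 278/27)² = (19765/1917)² = 390655225/3674889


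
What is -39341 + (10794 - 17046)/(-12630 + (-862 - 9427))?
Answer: -901650127/22919 ≈ -39341.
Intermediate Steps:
-39341 + (10794 - 17046)/(-12630 + (-862 - 9427)) = -39341 - 6252/(-12630 - 10289) = -39341 - 6252/(-22919) = -39341 - 6252*(-1/22919) = -39341 + 6252/22919 = -901650127/22919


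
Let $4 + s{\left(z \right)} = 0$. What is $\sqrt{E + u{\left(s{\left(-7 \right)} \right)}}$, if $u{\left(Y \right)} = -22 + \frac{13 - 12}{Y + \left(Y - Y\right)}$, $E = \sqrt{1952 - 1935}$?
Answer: $\frac{\sqrt{-89 + 4 \sqrt{17}}}{2} \approx 4.2576 i$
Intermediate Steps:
$E = \sqrt{17} \approx 4.1231$
$s{\left(z \right)} = -4$ ($s{\left(z \right)} = -4 + 0 = -4$)
$u{\left(Y \right)} = -22 + \frac{1}{Y}$ ($u{\left(Y \right)} = -22 + 1 \frac{1}{Y + 0} = -22 + 1 \frac{1}{Y} = -22 + \frac{1}{Y}$)
$\sqrt{E + u{\left(s{\left(-7 \right)} \right)}} = \sqrt{\sqrt{17} - \left(22 - \frac{1}{-4}\right)} = \sqrt{\sqrt{17} - \frac{89}{4}} = \sqrt{- \frac{89}{4} + \sqrt{17}}$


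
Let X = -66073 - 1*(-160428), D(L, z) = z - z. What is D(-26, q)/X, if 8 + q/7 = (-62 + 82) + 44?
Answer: 0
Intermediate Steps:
q = 392 (q = -56 + 7*((-62 + 82) + 44) = -56 + 7*(20 + 44) = -56 + 7*64 = -56 + 448 = 392)
D(L, z) = 0
X = 94355 (X = -66073 + 160428 = 94355)
D(-26, q)/X = 0/94355 = 0*(1/94355) = 0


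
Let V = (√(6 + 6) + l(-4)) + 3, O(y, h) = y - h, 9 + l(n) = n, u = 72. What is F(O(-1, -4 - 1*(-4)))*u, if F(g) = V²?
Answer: 8064 - 2880*√3 ≈ 3075.7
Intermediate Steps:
l(n) = -9 + n
V = -10 + 2*√3 (V = (√(6 + 6) + (-9 - 4)) + 3 = (√12 - 13) + 3 = (2*√3 - 13) + 3 = (-13 + 2*√3) + 3 = -10 + 2*√3 ≈ -6.5359)
F(g) = (-10 + 2*√3)²
F(O(-1, -4 - 1*(-4)))*u = (112 - 40*√3)*72 = 8064 - 2880*√3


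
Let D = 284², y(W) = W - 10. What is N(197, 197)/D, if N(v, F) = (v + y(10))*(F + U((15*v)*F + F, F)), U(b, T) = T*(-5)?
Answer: -38809/20164 ≈ -1.9247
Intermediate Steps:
y(W) = -10 + W
U(b, T) = -5*T
D = 80656
N(v, F) = -4*F*v (N(v, F) = (v + (-10 + 10))*(F - 5*F) = (v + 0)*(-4*F) = v*(-4*F) = -4*F*v)
N(197, 197)/D = -4*197*197/80656 = -155236*1/80656 = -38809/20164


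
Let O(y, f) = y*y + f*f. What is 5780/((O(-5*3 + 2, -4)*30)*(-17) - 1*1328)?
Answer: -2890/47839 ≈ -0.060411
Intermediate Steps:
O(y, f) = f² + y² (O(y, f) = y² + f² = f² + y²)
5780/((O(-5*3 + 2, -4)*30)*(-17) - 1*1328) = 5780/((((-4)² + (-5*3 + 2)²)*30)*(-17) - 1*1328) = 5780/(((16 + (-15 + 2)²)*30)*(-17) - 1328) = 5780/(((16 + (-13)²)*30)*(-17) - 1328) = 5780/(((16 + 169)*30)*(-17) - 1328) = 5780/((185*30)*(-17) - 1328) = 5780/(5550*(-17) - 1328) = 5780/(-94350 - 1328) = 5780/(-95678) = 5780*(-1/95678) = -2890/47839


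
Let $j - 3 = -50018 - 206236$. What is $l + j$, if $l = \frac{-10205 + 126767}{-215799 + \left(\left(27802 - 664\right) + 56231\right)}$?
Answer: $- \frac{16967718246}{66215} \approx -2.5625 \cdot 10^{5}$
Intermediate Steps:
$j = -256251$ ($j = 3 - 256254 = -256251$)
$l = - \frac{58281}{66215}$ ($l = \frac{116562}{-215799 + \left(27138 + 56231\right)} = \frac{116562}{-215799 + 83369} = \frac{116562}{-132430} = 116562 \left(- \frac{1}{132430}\right) = - \frac{58281}{66215} \approx -0.88018$)
$l + j = - \frac{58281}{66215} - 256251 = - \frac{16967718246}{66215}$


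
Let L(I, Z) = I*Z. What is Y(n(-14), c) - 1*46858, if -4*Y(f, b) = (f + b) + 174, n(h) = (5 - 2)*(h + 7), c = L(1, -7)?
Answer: -93789/2 ≈ -46895.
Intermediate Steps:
c = -7 (c = 1*(-7) = -7)
n(h) = 21 + 3*h (n(h) = 3*(7 + h) = 21 + 3*h)
Y(f, b) = -87/2 - b/4 - f/4 (Y(f, b) = -((f + b) + 174)/4 = -((b + f) + 174)/4 = -(174 + b + f)/4 = -87/2 - b/4 - f/4)
Y(n(-14), c) - 1*46858 = (-87/2 - ¼*(-7) - (21 + 3*(-14))/4) - 1*46858 = (-87/2 + 7/4 - (21 - 42)/4) - 46858 = (-87/2 + 7/4 - ¼*(-21)) - 46858 = (-87/2 + 7/4 + 21/4) - 46858 = -73/2 - 46858 = -93789/2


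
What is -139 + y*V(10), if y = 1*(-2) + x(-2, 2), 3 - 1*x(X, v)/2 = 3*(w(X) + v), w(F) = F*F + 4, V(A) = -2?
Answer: -27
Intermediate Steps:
w(F) = 4 + F² (w(F) = F² + 4 = 4 + F²)
x(X, v) = -18 - 6*v - 6*X² (x(X, v) = 6 - 6*((4 + X²) + v) = 6 - 6*(4 + v + X²) = 6 - 2*(12 + 3*v + 3*X²) = 6 + (-24 - 6*v - 6*X²) = -18 - 6*v - 6*X²)
y = -56 (y = 1*(-2) + (-18 - 6*2 - 6*(-2)²) = -2 + (-18 - 12 - 6*4) = -2 + (-18 - 12 - 24) = -2 - 54 = -56)
-139 + y*V(10) = -139 - 56*(-2) = -139 + 112 = -27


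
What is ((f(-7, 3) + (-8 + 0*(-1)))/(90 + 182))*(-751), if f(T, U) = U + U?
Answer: 751/136 ≈ 5.5221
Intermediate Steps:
f(T, U) = 2*U
((f(-7, 3) + (-8 + 0*(-1)))/(90 + 182))*(-751) = ((2*3 + (-8 + 0*(-1)))/(90 + 182))*(-751) = ((6 + (-8 + 0))/272)*(-751) = ((6 - 8)*(1/272))*(-751) = -2*1/272*(-751) = -1/136*(-751) = 751/136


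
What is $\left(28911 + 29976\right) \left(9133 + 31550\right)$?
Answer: $2395699821$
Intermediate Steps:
$\left(28911 + 29976\right) \left(9133 + 31550\right) = 58887 \cdot 40683 = 2395699821$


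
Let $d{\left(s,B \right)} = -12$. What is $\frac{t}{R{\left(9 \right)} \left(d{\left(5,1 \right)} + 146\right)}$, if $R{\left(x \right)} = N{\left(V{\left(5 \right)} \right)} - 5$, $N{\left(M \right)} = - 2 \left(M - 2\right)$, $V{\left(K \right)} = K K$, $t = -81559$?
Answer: $\frac{81559}{6834} \approx 11.934$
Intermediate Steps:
$V{\left(K \right)} = K^{2}$
$N{\left(M \right)} = 4 - 2 M$ ($N{\left(M \right)} = - 2 \left(-2 + M\right) = 4 - 2 M$)
$R{\left(x \right)} = -51$ ($R{\left(x \right)} = \left(4 - 2 \cdot 5^{2}\right) - 5 = \left(4 - 50\right) - 5 = -46 - 5 = -51$)
$\frac{t}{R{\left(9 \right)} \left(d{\left(5,1 \right)} + 146\right)} = - \frac{81559}{\left(-51\right) \left(-12 + 146\right)} = - \frac{81559}{\left(-51\right) 134} = - \frac{81559}{-6834} = \left(-81559\right) \left(- \frac{1}{6834}\right) = \frac{81559}{6834}$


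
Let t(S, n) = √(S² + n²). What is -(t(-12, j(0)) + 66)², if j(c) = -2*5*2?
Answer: -4900 - 528*√34 ≈ -7978.7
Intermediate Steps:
j(c) = -20 (j(c) = -10*2 = -20)
-(t(-12, j(0)) + 66)² = -(√((-12)² + (-20)²) + 66)² = -(√(144 + 400) + 66)² = -(√544 + 66)² = -(4*√34 + 66)² = -(66 + 4*√34)²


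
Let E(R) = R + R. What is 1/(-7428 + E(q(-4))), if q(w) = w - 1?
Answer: -1/7438 ≈ -0.00013444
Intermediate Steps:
q(w) = -1 + w
E(R) = 2*R
1/(-7428 + E(q(-4))) = 1/(-7428 + 2*(-1 - 4)) = 1/(-7428 + 2*(-5)) = 1/(-7428 - 10) = 1/(-7438) = -1/7438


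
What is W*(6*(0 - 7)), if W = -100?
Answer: 4200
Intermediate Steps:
W*(6*(0 - 7)) = -600*(0 - 7) = -600*(-7) = -100*(-42) = 4200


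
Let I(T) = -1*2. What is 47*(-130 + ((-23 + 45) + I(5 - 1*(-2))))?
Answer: -5170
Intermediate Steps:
I(T) = -2
47*(-130 + ((-23 + 45) + I(5 - 1*(-2)))) = 47*(-130 + ((-23 + 45) - 2)) = 47*(-130 + (22 - 2)) = 47*(-130 + 20) = 47*(-110) = -5170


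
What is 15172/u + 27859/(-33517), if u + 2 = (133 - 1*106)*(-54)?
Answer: -137298516/12233705 ≈ -11.223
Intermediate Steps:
u = -1460 (u = -2 + (133 - 1*106)*(-54) = -2 + (133 - 106)*(-54) = -2 + 27*(-54) = -2 - 1458 = -1460)
15172/u + 27859/(-33517) = 15172/(-1460) + 27859/(-33517) = 15172*(-1/1460) + 27859*(-1/33517) = -3793/365 - 27859/33517 = -137298516/12233705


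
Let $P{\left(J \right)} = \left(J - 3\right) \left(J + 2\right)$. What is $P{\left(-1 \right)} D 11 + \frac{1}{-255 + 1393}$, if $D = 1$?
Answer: $- \frac{50071}{1138} \approx -43.999$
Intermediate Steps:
$P{\left(J \right)} = \left(-3 + J\right) \left(2 + J\right)$
$P{\left(-1 \right)} D 11 + \frac{1}{-255 + 1393} = \left(-6 + \left(-1\right)^{2} - -1\right) 1 \cdot 11 + \frac{1}{-255 + 1393} = \left(-6 + 1 + 1\right) 1 \cdot 11 + \frac{1}{1138} = \left(-4\right) 1 \cdot 11 + \frac{1}{1138} = \left(-4\right) 11 + \frac{1}{1138} = -44 + \frac{1}{1138} = - \frac{50071}{1138}$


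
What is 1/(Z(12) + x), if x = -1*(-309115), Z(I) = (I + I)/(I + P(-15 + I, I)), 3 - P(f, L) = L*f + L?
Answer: 13/4018503 ≈ 3.2350e-6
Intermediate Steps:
P(f, L) = 3 - L - L*f (P(f, L) = 3 - (L*f + L) = 3 - (L + L*f) = 3 + (-L - L*f) = 3 - L - L*f)
Z(I) = 2*I/(3 - I*(-15 + I)) (Z(I) = (I + I)/(I + (3 - I - I*(-15 + I))) = (2*I)/(3 - I*(-15 + I)) = 2*I/(3 - I*(-15 + I)))
x = 309115
1/(Z(12) + x) = 1/(-2*12/(-3 + 12*(-15 + 12)) + 309115) = 1/(-2*12/(-3 + 12*(-3)) + 309115) = 1/(-2*12/(-3 - 36) + 309115) = 1/(-2*12/(-39) + 309115) = 1/(-2*12*(-1/39) + 309115) = 1/(8/13 + 309115) = 1/(4018503/13) = 13/4018503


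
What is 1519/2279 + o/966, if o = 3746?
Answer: 5002244/1100757 ≈ 4.5444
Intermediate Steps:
1519/2279 + o/966 = 1519/2279 + 3746/966 = 1519*(1/2279) + 3746*(1/966) = 1519/2279 + 1873/483 = 5002244/1100757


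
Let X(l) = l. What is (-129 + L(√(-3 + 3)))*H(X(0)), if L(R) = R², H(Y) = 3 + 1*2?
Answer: -645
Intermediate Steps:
H(Y) = 5 (H(Y) = 3 + 2 = 5)
(-129 + L(√(-3 + 3)))*H(X(0)) = (-129 + (√(-3 + 3))²)*5 = (-129 + (√0)²)*5 = (-129 + 0²)*5 = (-129 + 0)*5 = -129*5 = -645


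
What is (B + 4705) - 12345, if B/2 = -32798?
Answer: -73236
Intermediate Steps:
B = -65596 (B = 2*(-32798) = -65596)
(B + 4705) - 12345 = (-65596 + 4705) - 12345 = -60891 - 12345 = -73236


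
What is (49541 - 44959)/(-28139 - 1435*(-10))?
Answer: -4582/13789 ≈ -0.33229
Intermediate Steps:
(49541 - 44959)/(-28139 - 1435*(-10)) = 4582/(-28139 + 14350) = 4582/(-13789) = 4582*(-1/13789) = -4582/13789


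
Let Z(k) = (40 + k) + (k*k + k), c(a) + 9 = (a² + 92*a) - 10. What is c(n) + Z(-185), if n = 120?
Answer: 59316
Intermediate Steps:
c(a) = -19 + a² + 92*a (c(a) = -9 + ((a² + 92*a) - 10) = -9 + (-10 + a² + 92*a) = -19 + a² + 92*a)
Z(k) = 40 + k² + 2*k (Z(k) = (40 + k) + (k² + k) = (40 + k) + (k + k²) = 40 + k² + 2*k)
c(n) + Z(-185) = (-19 + 120² + 92*120) + (40 + (-185)² + 2*(-185)) = (-19 + 14400 + 11040) + (40 + 34225 - 370) = 25421 + 33895 = 59316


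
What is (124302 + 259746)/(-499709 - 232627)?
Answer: -8001/15257 ≈ -0.52442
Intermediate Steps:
(124302 + 259746)/(-499709 - 232627) = 384048/(-732336) = 384048*(-1/732336) = -8001/15257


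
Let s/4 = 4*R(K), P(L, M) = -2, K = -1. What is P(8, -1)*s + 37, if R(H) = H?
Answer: 69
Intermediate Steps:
s = -16 (s = 4*(4*(-1)) = 4*(-4) = -16)
P(8, -1)*s + 37 = -2*(-16) + 37 = 32 + 37 = 69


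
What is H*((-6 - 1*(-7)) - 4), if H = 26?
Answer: -78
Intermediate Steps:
H*((-6 - 1*(-7)) - 4) = 26*((-6 - 1*(-7)) - 4) = 26*((-6 + 7) - 4) = 26*(1 - 4) = 26*(-3) = -78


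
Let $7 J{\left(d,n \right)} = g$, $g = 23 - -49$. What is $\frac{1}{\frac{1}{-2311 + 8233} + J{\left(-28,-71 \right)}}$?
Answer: $\frac{5922}{60913} \approx 0.097221$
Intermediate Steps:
$g = 72$ ($g = 23 + 49 = 72$)
$J{\left(d,n \right)} = \frac{72}{7}$ ($J{\left(d,n \right)} = \frac{1}{7} \cdot 72 = \frac{72}{7}$)
$\frac{1}{\frac{1}{-2311 + 8233} + J{\left(-28,-71 \right)}} = \frac{1}{\frac{1}{-2311 + 8233} + \frac{72}{7}} = \frac{1}{\frac{1}{5922} + \frac{72}{7}} = \frac{1}{\frac{60913}{5922}} = \frac{5922}{60913}$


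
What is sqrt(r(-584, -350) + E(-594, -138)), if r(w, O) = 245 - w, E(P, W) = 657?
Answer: sqrt(1486) ≈ 38.549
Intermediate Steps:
sqrt(r(-584, -350) + E(-594, -138)) = sqrt((245 - 1*(-584)) + 657) = sqrt((245 + 584) + 657) = sqrt(829 + 657) = sqrt(1486)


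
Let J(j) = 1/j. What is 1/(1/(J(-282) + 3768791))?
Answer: 1062799061/282 ≈ 3.7688e+6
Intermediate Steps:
1/(1/(J(-282) + 3768791)) = 1/(1/(1/(-282) + 3768791)) = 1/(1/(-1/282 + 3768791)) = 1/(1/(1062799061/282)) = 1/(282/1062799061) = 1062799061/282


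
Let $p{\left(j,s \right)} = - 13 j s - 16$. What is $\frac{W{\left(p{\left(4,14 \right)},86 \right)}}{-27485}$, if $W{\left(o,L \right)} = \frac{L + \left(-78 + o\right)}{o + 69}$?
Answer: $- \frac{32}{806625} \approx -3.9671 \cdot 10^{-5}$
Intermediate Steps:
$p{\left(j,s \right)} = -16 - 13 j s$ ($p{\left(j,s \right)} = - 13 j s - 16 = -16 - 13 j s$)
$W{\left(o,L \right)} = \frac{-78 + L + o}{69 + o}$
$\frac{W{\left(p{\left(4,14 \right)},86 \right)}}{-27485} = \frac{\frac{1}{69 - \left(16 + 52 \cdot 14\right)} \left(-78 + 86 - \left(16 + 52 \cdot 14\right)\right)}{-27485} = \frac{-78 + 86 - 744}{69 - 744} \left(- \frac{1}{27485}\right) = \frac{1}{-675} \left(-736\right) \left(- \frac{1}{27485}\right) = \left(- \frac{1}{675}\right) \left(-736\right) \left(- \frac{1}{27485}\right) = \frac{736}{675} \left(- \frac{1}{27485}\right) = - \frac{32}{806625}$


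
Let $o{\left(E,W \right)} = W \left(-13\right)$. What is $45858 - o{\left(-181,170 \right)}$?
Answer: $48068$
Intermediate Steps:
$o{\left(E,W \right)} = - 13 W$
$45858 - o{\left(-181,170 \right)} = 45858 - \left(-13\right) 170 = 45858 - -2210 = 45858 + 2210 = 48068$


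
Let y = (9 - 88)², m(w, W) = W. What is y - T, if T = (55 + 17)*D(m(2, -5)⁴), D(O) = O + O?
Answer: -83759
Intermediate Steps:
D(O) = 2*O
T = 90000 (T = (55 + 17)*(2*(-5)⁴) = 72*(2*625) = 72*1250 = 90000)
y = 6241 (y = (-79)² = 6241)
y - T = 6241 - 1*90000 = 6241 - 90000 = -83759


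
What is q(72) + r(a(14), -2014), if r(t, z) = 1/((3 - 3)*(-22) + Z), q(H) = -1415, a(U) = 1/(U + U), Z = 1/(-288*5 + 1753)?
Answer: -1102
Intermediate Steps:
Z = 1/313 (Z = 1/(-1440 + 1753) = 1/313 ≈ 0.0031949)
a(U) = 1/(2*U)
r(t, z) = 313 (r(t, z) = 1/((3 - 3)*(-22) + 1/313) = 1/(0*(-22) + 1/313) = 1/(0 + 1/313) = 1/(1/313) = 313)
q(72) + r(a(14), -2014) = -1415 + 313 = -1102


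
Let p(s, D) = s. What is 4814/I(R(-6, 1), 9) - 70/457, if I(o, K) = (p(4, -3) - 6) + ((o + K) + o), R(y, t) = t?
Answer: 2199368/4113 ≈ 534.74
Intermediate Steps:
I(o, K) = -2 + K + 2*o (I(o, K) = (4 - 6) + ((o + K) + o) = -2 + ((K + o) + o) = -2 + (K + 2*o) = -2 + K + 2*o)
4814/I(R(-6, 1), 9) - 70/457 = 4814/(-2 + 9 + 2*1) - 70/457 = 4814/(-2 + 9 + 2) - 70*1/457 = 4814/9 - 70/457 = 2199368/4113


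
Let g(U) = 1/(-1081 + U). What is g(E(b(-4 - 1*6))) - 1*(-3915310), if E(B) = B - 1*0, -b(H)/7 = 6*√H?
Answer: 4644344636229/1186201 + 42*I*√10/1186201 ≈ 3.9153e+6 + 0.00011197*I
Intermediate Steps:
b(H) = -42*√H
E(B) = B (E(B) = B + 0 = B)
g(E(b(-4 - 1*6))) - 1*(-3915310) = 1/(-1081 - 42*√(-4 - 1*6)) - 1*(-3915310) = 1/(-1081 - 42*√(-4 - 6)) + 3915310 = 1/(-1081 - 42*I*√10) + 3915310 = 3915310 + 1/(-1081 - 42*I*√10)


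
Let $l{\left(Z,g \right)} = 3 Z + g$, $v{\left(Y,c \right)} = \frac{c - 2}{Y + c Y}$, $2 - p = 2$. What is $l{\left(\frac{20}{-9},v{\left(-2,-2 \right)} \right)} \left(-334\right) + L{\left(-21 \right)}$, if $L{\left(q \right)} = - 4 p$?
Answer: $\frac{8684}{3} \approx 2894.7$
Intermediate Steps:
$p = 0$ ($p = 2 - 2 = 0$)
$v{\left(Y,c \right)} = \frac{-2 + c}{Y + Y c}$
$L{\left(q \right)} = 0$ ($L{\left(q \right)} = \left(-4\right) 0 = 0$)
$l{\left(Z,g \right)} = g + 3 Z$
$l{\left(\frac{20}{-9},v{\left(-2,-2 \right)} \right)} \left(-334\right) + L{\left(-21 \right)} = \left(\frac{-2 - 2}{\left(-2\right) \left(1 - 2\right)} + 3 \frac{20}{-9}\right) \left(-334\right) + 0 = \left(\left(- \frac{1}{2}\right) \frac{1}{-1} \left(-4\right) + 3 \cdot 20 \left(- \frac{1}{9}\right)\right) \left(-334\right) + 0 = \left(\left(- \frac{1}{2}\right) \left(-1\right) \left(-4\right) + 3 \left(- \frac{20}{9}\right)\right) \left(-334\right) + 0 = \left(-2 - \frac{20}{3}\right) \left(-334\right) + 0 = \left(- \frac{26}{3}\right) \left(-334\right) + 0 = \frac{8684}{3} + 0 = \frac{8684}{3}$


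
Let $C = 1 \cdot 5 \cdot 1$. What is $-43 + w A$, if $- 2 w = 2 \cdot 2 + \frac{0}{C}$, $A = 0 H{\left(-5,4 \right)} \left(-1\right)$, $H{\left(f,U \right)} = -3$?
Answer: $-43$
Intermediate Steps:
$C = 5$ ($C = 5 \cdot 1 = 5$)
$A = 0$ ($A = 0 \left(-3\right) \left(-1\right) = 0 \left(-1\right) = 0$)
$w = -2$ ($w = - \frac{2 \cdot 2 + \frac{0}{5}}{2} = - \frac{4 + 0 \cdot \frac{1}{5}}{2} = - \frac{4 + 0}{2} = \left(- \frac{1}{2}\right) 4 = -2$)
$-43 + w A = -43 - 0 = -43 + 0 = -43$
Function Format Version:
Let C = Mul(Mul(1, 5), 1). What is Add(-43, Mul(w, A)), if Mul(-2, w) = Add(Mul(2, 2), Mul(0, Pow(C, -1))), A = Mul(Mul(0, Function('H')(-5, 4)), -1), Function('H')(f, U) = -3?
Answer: -43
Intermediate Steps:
C = 5 (C = Mul(5, 1) = 5)
A = 0 (A = Mul(Mul(0, -3), -1) = Mul(0, -1) = 0)
w = -2 (w = Mul(Rational(-1, 2), Add(Mul(2, 2), Mul(0, Pow(5, -1)))) = Mul(Rational(-1, 2), Add(4, Mul(0, Rational(1, 5)))) = Mul(Rational(-1, 2), Add(4, 0)) = Mul(Rational(-1, 2), 4) = -2)
Add(-43, Mul(w, A)) = Add(-43, Mul(-2, 0)) = Add(-43, 0) = -43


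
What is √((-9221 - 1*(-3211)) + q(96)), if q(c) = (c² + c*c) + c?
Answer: √12518 ≈ 111.88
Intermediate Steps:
q(c) = c + 2*c² (q(c) = (c² + c²) + c = 2*c² + c = c + 2*c²)
√((-9221 - 1*(-3211)) + q(96)) = √((-9221 - 1*(-3211)) + 96*(1 + 2*96)) = √((-9221 + 3211) + 96*(1 + 192)) = √(-6010 + 96*193) = √(-6010 + 18528) = √12518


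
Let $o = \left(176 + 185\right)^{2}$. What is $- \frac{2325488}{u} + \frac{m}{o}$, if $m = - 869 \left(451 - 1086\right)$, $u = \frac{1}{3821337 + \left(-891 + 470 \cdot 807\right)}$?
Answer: $- \frac{1272771663101733113}{130321} \approx -9.7664 \cdot 10^{12}$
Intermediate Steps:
$u = \frac{1}{4199736}$ ($u = \frac{1}{3821337 + \left(-891 + 379290\right)} = \frac{1}{3821337 + 378399} = \frac{1}{4199736} \approx 2.3811 \cdot 10^{-7}$)
$m = 551815$ ($m = \left(-869\right) \left(-635\right) = 551815$)
$o = 130321$ ($o = 361^{2} = 130321$)
$- \frac{2325488}{u} + \frac{m}{o} = - 2325488 \frac{1}{\frac{1}{4199736}} + \frac{551815}{130321} = \left(-2325488\right) 4199736 + 551815 \cdot \frac{1}{130321} = -9766435671168 + \frac{551815}{130321} = - \frac{1272771663101733113}{130321}$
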